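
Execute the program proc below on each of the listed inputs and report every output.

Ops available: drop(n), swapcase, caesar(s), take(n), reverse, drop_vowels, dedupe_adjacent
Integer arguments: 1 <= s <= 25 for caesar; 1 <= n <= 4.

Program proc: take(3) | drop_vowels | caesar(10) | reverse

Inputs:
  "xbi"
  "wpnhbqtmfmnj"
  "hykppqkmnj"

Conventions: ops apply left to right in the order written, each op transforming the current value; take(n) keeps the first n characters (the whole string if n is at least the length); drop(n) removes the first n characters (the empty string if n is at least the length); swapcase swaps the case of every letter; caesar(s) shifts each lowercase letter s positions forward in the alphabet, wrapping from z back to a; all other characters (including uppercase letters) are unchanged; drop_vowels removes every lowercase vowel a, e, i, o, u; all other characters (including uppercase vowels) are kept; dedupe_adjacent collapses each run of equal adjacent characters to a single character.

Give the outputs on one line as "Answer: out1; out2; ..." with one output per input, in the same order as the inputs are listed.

"lh"; "xzg"; "uir"

Execution, op by op:
  "xbi" -> "xbi" -> "xb" -> "hl" -> "lh"
  "wpnhbqtmfmnj" -> "wpn" -> "wpn" -> "gzx" -> "xzg"
  "hykppqkmnj" -> "hyk" -> "hyk" -> "riu" -> "uir"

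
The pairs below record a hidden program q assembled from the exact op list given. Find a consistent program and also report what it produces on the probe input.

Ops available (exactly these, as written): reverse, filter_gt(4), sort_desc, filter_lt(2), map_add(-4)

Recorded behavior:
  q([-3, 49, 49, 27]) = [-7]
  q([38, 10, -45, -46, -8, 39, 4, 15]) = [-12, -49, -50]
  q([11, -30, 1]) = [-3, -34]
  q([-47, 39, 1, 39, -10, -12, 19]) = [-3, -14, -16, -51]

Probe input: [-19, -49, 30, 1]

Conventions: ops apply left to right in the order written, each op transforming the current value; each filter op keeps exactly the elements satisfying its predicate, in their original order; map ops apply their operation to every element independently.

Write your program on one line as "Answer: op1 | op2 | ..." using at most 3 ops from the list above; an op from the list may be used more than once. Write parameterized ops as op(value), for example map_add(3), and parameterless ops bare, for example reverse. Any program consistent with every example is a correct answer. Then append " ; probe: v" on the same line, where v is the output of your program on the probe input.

filter_lt(2) | sort_desc | map_add(-4) ; probe: [-3, -23, -53]

Check, running the answer program on each example:
  [-3, 49, 49, 27] -> [-3] -> [-3] -> [-7]
  [38, 10, -45, -46, -8, 39, 4, 15] -> [-45, -46, -8] -> [-8, -45, -46] -> [-12, -49, -50]
  [11, -30, 1] -> [-30, 1] -> [1, -30] -> [-3, -34]
  [-47, 39, 1, 39, -10, -12, 19] -> [-47, 1, -10, -12] -> [1, -10, -12, -47] -> [-3, -14, -16, -51]
  probe: [-19, -49, 30, 1] -> [-19, -49, 1] -> [1, -19, -49] -> [-3, -23, -53]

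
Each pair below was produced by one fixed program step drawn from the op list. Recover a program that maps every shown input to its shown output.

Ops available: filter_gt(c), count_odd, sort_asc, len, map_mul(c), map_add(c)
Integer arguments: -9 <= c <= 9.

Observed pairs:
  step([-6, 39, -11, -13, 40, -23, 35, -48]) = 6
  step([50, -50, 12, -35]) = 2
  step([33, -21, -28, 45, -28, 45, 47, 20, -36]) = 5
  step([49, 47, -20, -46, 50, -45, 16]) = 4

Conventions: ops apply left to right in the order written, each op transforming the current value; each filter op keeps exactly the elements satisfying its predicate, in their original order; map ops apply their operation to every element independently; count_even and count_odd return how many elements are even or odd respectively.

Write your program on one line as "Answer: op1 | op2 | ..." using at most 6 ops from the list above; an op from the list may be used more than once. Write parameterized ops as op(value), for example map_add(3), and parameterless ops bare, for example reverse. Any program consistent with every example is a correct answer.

map_add(9) | map_add(8) | sort_asc | filter_gt(1) | len

Check, running the answer program on each example:
  [-6, 39, -11, -13, 40, -23, 35, -48] -> [3, 48, -2, -4, 49, -14, 44, -39] -> [11, 56, 6, 4, 57, -6, 52, -31] -> [-31, -6, 4, 6, 11, 52, 56, 57] -> [4, 6, 11, 52, 56, 57] -> 6
  [50, -50, 12, -35] -> [59, -41, 21, -26] -> [67, -33, 29, -18] -> [-33, -18, 29, 67] -> [29, 67] -> 2
  [33, -21, -28, 45, -28, 45, 47, 20, -36] -> [42, -12, -19, 54, -19, 54, 56, 29, -27] -> [50, -4, -11, 62, -11, 62, 64, 37, -19] -> [-19, -11, -11, -4, 37, 50, 62, 62, 64] -> [37, 50, 62, 62, 64] -> 5
  [49, 47, -20, -46, 50, -45, 16] -> [58, 56, -11, -37, 59, -36, 25] -> [66, 64, -3, -29, 67, -28, 33] -> [-29, -28, -3, 33, 64, 66, 67] -> [33, 64, 66, 67] -> 4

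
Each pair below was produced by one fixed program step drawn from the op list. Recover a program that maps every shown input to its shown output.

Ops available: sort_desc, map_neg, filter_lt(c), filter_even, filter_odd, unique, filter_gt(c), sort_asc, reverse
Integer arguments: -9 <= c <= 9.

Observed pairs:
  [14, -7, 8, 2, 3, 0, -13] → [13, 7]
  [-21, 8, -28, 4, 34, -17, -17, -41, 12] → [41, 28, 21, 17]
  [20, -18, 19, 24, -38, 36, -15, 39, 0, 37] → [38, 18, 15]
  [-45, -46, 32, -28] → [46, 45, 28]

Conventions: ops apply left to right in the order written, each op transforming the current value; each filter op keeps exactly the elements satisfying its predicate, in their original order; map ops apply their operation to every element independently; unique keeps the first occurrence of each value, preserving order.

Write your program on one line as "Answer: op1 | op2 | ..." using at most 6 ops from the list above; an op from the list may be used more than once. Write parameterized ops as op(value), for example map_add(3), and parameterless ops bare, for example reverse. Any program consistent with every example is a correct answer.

reverse | filter_lt(-4) | sort_asc | unique | map_neg

Check, running the answer program on each example:
  [14, -7, 8, 2, 3, 0, -13] -> [-13, 0, 3, 2, 8, -7, 14] -> [-13, -7] -> [-13, -7] -> [-13, -7] -> [13, 7]
  [-21, 8, -28, 4, 34, -17, -17, -41, 12] -> [12, -41, -17, -17, 34, 4, -28, 8, -21] -> [-41, -17, -17, -28, -21] -> [-41, -28, -21, -17, -17] -> [-41, -28, -21, -17] -> [41, 28, 21, 17]
  [20, -18, 19, 24, -38, 36, -15, 39, 0, 37] -> [37, 0, 39, -15, 36, -38, 24, 19, -18, 20] -> [-15, -38, -18] -> [-38, -18, -15] -> [-38, -18, -15] -> [38, 18, 15]
  [-45, -46, 32, -28] -> [-28, 32, -46, -45] -> [-28, -46, -45] -> [-46, -45, -28] -> [-46, -45, -28] -> [46, 45, 28]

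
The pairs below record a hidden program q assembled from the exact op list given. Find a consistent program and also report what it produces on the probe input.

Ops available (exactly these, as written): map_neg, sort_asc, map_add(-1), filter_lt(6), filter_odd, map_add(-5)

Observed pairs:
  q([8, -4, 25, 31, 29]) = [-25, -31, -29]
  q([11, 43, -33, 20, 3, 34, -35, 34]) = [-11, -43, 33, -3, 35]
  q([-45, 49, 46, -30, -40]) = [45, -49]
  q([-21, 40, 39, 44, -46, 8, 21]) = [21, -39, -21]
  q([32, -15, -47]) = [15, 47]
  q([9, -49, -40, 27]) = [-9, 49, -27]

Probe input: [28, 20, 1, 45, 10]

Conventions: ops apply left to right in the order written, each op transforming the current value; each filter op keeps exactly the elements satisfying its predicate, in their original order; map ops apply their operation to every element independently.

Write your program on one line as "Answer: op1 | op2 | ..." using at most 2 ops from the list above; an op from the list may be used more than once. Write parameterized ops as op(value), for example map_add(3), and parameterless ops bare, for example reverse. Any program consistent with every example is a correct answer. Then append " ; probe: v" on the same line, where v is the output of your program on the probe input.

filter_odd | map_neg ; probe: [-1, -45]

Check, running the answer program on each example:
  [8, -4, 25, 31, 29] -> [25, 31, 29] -> [-25, -31, -29]
  [11, 43, -33, 20, 3, 34, -35, 34] -> [11, 43, -33, 3, -35] -> [-11, -43, 33, -3, 35]
  [-45, 49, 46, -30, -40] -> [-45, 49] -> [45, -49]
  [-21, 40, 39, 44, -46, 8, 21] -> [-21, 39, 21] -> [21, -39, -21]
  [32, -15, -47] -> [-15, -47] -> [15, 47]
  [9, -49, -40, 27] -> [9, -49, 27] -> [-9, 49, -27]
  probe: [28, 20, 1, 45, 10] -> [1, 45] -> [-1, -45]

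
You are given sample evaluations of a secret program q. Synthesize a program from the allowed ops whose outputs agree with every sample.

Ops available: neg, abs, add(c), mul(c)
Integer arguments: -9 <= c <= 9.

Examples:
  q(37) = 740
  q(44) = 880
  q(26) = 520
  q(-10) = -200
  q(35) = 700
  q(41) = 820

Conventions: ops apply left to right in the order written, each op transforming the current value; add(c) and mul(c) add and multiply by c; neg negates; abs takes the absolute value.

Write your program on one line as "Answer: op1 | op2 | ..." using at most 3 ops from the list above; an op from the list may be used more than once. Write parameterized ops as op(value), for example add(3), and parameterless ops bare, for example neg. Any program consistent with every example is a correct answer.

mul(4) | mul(-5) | neg

Check, running the answer program on each example:
  37 -> 148 -> -740 -> 740
  44 -> 176 -> -880 -> 880
  26 -> 104 -> -520 -> 520
  -10 -> -40 -> 200 -> -200
  35 -> 140 -> -700 -> 700
  41 -> 164 -> -820 -> 820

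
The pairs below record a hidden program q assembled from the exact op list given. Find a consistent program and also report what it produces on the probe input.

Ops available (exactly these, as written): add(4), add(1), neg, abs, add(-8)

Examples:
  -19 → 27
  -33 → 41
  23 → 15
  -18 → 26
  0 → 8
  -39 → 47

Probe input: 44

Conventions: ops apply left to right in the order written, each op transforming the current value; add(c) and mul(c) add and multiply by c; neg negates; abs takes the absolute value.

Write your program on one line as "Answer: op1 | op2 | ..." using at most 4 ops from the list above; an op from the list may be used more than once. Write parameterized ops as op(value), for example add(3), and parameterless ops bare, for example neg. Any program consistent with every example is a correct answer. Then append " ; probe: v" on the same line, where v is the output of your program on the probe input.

add(-8) | neg | abs ; probe: 36

Check, running the answer program on each example:
  -19 -> -27 -> 27 -> 27
  -33 -> -41 -> 41 -> 41
  23 -> 15 -> -15 -> 15
  -18 -> -26 -> 26 -> 26
  0 -> -8 -> 8 -> 8
  -39 -> -47 -> 47 -> 47
  probe: 44 -> 36 -> -36 -> 36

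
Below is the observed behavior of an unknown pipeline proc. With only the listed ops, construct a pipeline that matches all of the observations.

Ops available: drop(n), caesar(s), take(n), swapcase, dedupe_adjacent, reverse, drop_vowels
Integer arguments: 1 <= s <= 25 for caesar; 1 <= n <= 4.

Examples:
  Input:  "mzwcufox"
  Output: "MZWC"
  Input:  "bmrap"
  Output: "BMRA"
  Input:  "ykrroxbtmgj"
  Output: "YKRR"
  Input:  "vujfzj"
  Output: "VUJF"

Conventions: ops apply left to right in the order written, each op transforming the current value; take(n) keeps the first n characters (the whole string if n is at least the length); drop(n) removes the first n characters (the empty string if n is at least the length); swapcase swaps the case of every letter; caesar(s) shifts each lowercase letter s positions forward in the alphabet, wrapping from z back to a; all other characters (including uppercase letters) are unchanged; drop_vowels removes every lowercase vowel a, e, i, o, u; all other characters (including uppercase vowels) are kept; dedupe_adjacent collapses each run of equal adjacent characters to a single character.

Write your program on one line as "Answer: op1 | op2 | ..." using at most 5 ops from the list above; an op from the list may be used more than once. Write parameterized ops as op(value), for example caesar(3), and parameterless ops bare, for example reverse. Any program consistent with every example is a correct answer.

reverse | swapcase | reverse | take(4)

Check, running the answer program on each example:
  "mzwcufox" -> "xofucwzm" -> "XOFUCWZM" -> "MZWCUFOX" -> "MZWC"
  "bmrap" -> "parmb" -> "PARMB" -> "BMRAP" -> "BMRA"
  "ykrroxbtmgj" -> "jgmtbxorrky" -> "JGMTBXORRKY" -> "YKRROXBTMGJ" -> "YKRR"
  "vujfzj" -> "jzfjuv" -> "JZFJUV" -> "VUJFZJ" -> "VUJF"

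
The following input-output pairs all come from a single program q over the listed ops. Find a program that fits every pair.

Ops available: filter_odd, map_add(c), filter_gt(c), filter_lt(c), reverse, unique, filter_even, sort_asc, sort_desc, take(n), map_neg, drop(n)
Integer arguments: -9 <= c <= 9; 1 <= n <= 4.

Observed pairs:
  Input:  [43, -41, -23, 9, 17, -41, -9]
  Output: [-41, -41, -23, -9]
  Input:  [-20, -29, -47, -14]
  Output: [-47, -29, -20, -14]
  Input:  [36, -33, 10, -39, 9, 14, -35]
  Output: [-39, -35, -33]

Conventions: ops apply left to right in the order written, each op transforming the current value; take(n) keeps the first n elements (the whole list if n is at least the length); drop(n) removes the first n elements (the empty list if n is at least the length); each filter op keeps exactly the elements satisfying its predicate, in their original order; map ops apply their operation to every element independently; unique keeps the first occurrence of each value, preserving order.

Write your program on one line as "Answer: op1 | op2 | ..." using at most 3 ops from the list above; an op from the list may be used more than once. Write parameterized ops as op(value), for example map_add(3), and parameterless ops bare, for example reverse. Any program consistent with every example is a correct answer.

sort_asc | filter_lt(-7)

Check, running the answer program on each example:
  [43, -41, -23, 9, 17, -41, -9] -> [-41, -41, -23, -9, 9, 17, 43] -> [-41, -41, -23, -9]
  [-20, -29, -47, -14] -> [-47, -29, -20, -14] -> [-47, -29, -20, -14]
  [36, -33, 10, -39, 9, 14, -35] -> [-39, -35, -33, 9, 10, 14, 36] -> [-39, -35, -33]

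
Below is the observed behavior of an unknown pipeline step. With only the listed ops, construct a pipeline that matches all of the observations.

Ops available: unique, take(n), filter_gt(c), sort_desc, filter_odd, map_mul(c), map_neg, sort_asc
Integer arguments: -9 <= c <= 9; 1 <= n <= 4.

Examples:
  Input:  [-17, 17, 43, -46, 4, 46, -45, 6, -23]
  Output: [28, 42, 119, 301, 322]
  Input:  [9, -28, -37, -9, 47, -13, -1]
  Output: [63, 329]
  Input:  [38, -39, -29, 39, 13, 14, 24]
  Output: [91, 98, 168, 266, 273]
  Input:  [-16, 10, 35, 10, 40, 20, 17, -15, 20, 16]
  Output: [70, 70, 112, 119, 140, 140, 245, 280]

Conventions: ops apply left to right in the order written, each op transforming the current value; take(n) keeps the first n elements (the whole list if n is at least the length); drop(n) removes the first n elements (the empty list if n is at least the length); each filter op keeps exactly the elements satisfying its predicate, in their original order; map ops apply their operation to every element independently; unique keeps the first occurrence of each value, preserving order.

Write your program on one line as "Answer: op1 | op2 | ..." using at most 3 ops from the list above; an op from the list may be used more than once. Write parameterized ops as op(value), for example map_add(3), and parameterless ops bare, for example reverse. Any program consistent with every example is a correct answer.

sort_asc | map_mul(7) | filter_gt(3)

Check, running the answer program on each example:
  [-17, 17, 43, -46, 4, 46, -45, 6, -23] -> [-46, -45, -23, -17, 4, 6, 17, 43, 46] -> [-322, -315, -161, -119, 28, 42, 119, 301, 322] -> [28, 42, 119, 301, 322]
  [9, -28, -37, -9, 47, -13, -1] -> [-37, -28, -13, -9, -1, 9, 47] -> [-259, -196, -91, -63, -7, 63, 329] -> [63, 329]
  [38, -39, -29, 39, 13, 14, 24] -> [-39, -29, 13, 14, 24, 38, 39] -> [-273, -203, 91, 98, 168, 266, 273] -> [91, 98, 168, 266, 273]
  [-16, 10, 35, 10, 40, 20, 17, -15, 20, 16] -> [-16, -15, 10, 10, 16, 17, 20, 20, 35, 40] -> [-112, -105, 70, 70, 112, 119, 140, 140, 245, 280] -> [70, 70, 112, 119, 140, 140, 245, 280]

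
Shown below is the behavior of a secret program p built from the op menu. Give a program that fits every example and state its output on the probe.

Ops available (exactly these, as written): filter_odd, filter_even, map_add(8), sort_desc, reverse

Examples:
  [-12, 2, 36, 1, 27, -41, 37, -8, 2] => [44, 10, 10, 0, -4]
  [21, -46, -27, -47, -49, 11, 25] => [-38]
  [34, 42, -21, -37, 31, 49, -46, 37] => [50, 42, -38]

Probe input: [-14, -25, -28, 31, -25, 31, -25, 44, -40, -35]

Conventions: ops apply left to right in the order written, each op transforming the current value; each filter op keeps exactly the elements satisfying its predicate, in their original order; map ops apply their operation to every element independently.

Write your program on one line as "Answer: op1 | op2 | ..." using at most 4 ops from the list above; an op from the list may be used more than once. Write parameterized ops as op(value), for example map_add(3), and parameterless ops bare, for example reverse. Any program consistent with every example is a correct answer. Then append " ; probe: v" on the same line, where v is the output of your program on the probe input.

sort_desc | map_add(8) | filter_even ; probe: [52, -6, -20, -32]

Check, running the answer program on each example:
  [-12, 2, 36, 1, 27, -41, 37, -8, 2] -> [37, 36, 27, 2, 2, 1, -8, -12, -41] -> [45, 44, 35, 10, 10, 9, 0, -4, -33] -> [44, 10, 10, 0, -4]
  [21, -46, -27, -47, -49, 11, 25] -> [25, 21, 11, -27, -46, -47, -49] -> [33, 29, 19, -19, -38, -39, -41] -> [-38]
  [34, 42, -21, -37, 31, 49, -46, 37] -> [49, 42, 37, 34, 31, -21, -37, -46] -> [57, 50, 45, 42, 39, -13, -29, -38] -> [50, 42, -38]
  probe: [-14, -25, -28, 31, -25, 31, -25, 44, -40, -35] -> [44, 31, 31, -14, -25, -25, -25, -28, -35, -40] -> [52, 39, 39, -6, -17, -17, -17, -20, -27, -32] -> [52, -6, -20, -32]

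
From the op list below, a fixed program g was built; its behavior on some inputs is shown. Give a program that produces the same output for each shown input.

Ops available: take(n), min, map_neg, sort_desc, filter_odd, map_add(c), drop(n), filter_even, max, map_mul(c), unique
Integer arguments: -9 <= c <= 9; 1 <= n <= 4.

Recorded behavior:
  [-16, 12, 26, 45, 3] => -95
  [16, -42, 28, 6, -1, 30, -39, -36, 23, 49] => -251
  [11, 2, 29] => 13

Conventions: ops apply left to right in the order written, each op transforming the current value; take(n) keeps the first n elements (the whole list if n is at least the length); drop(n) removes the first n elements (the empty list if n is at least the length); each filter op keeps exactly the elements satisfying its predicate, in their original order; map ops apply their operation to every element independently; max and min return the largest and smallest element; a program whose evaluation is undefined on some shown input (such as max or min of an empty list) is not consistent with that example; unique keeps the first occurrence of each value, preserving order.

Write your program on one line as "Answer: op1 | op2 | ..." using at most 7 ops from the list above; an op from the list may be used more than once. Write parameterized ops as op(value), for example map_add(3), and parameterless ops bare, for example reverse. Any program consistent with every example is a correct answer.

map_mul(-6) | sort_desc | take(3) | map_neg | map_add(1) | min

Check, running the answer program on each example:
  [-16, 12, 26, 45, 3] -> [96, -72, -156, -270, -18] -> [96, -18, -72, -156, -270] -> [96, -18, -72] -> [-96, 18, 72] -> [-95, 19, 73] -> -95
  [16, -42, 28, 6, -1, 30, -39, -36, 23, 49] -> [-96, 252, -168, -36, 6, -180, 234, 216, -138, -294] -> [252, 234, 216, 6, -36, -96, -138, -168, -180, -294] -> [252, 234, 216] -> [-252, -234, -216] -> [-251, -233, -215] -> -251
  [11, 2, 29] -> [-66, -12, -174] -> [-12, -66, -174] -> [-12, -66, -174] -> [12, 66, 174] -> [13, 67, 175] -> 13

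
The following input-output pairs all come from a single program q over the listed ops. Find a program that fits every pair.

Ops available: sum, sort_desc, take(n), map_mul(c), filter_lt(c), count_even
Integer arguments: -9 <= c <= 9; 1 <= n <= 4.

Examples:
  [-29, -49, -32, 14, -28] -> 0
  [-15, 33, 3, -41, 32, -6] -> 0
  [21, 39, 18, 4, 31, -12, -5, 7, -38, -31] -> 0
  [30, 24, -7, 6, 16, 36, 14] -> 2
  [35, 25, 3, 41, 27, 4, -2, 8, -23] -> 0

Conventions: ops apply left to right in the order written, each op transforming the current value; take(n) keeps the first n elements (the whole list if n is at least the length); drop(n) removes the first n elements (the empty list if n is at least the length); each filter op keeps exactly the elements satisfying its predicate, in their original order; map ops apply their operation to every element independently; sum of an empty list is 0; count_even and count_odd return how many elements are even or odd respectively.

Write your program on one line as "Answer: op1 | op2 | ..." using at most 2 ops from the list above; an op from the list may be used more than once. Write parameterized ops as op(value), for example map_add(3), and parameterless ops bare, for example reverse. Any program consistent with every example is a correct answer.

take(2) | count_even

Check, running the answer program on each example:
  [-29, -49, -32, 14, -28] -> [-29, -49] -> 0
  [-15, 33, 3, -41, 32, -6] -> [-15, 33] -> 0
  [21, 39, 18, 4, 31, -12, -5, 7, -38, -31] -> [21, 39] -> 0
  [30, 24, -7, 6, 16, 36, 14] -> [30, 24] -> 2
  [35, 25, 3, 41, 27, 4, -2, 8, -23] -> [35, 25] -> 0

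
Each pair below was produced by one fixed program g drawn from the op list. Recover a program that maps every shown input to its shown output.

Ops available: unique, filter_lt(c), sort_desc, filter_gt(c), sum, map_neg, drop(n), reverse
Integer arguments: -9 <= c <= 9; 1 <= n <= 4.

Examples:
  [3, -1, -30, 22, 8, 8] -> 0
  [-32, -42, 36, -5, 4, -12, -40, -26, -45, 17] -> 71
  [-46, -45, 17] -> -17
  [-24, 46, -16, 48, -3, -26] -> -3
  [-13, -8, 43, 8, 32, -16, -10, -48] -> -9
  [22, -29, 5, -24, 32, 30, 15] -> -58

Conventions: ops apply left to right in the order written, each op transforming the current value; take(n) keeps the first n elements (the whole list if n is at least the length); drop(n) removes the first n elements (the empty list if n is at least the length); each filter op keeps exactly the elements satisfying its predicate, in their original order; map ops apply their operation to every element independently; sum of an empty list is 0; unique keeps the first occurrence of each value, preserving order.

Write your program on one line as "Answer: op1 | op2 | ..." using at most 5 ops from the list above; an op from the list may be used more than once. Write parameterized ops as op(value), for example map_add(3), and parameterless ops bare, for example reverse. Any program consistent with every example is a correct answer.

unique | drop(2) | map_neg | sort_desc | sum

Check, running the answer program on each example:
  [3, -1, -30, 22, 8, 8] -> [3, -1, -30, 22, 8] -> [-30, 22, 8] -> [30, -22, -8] -> [30, -8, -22] -> 0
  [-32, -42, 36, -5, 4, -12, -40, -26, -45, 17] -> [-32, -42, 36, -5, 4, -12, -40, -26, -45, 17] -> [36, -5, 4, -12, -40, -26, -45, 17] -> [-36, 5, -4, 12, 40, 26, 45, -17] -> [45, 40, 26, 12, 5, -4, -17, -36] -> 71
  [-46, -45, 17] -> [-46, -45, 17] -> [17] -> [-17] -> [-17] -> -17
  [-24, 46, -16, 48, -3, -26] -> [-24, 46, -16, 48, -3, -26] -> [-16, 48, -3, -26] -> [16, -48, 3, 26] -> [26, 16, 3, -48] -> -3
  [-13, -8, 43, 8, 32, -16, -10, -48] -> [-13, -8, 43, 8, 32, -16, -10, -48] -> [43, 8, 32, -16, -10, -48] -> [-43, -8, -32, 16, 10, 48] -> [48, 16, 10, -8, -32, -43] -> -9
  [22, -29, 5, -24, 32, 30, 15] -> [22, -29, 5, -24, 32, 30, 15] -> [5, -24, 32, 30, 15] -> [-5, 24, -32, -30, -15] -> [24, -5, -15, -30, -32] -> -58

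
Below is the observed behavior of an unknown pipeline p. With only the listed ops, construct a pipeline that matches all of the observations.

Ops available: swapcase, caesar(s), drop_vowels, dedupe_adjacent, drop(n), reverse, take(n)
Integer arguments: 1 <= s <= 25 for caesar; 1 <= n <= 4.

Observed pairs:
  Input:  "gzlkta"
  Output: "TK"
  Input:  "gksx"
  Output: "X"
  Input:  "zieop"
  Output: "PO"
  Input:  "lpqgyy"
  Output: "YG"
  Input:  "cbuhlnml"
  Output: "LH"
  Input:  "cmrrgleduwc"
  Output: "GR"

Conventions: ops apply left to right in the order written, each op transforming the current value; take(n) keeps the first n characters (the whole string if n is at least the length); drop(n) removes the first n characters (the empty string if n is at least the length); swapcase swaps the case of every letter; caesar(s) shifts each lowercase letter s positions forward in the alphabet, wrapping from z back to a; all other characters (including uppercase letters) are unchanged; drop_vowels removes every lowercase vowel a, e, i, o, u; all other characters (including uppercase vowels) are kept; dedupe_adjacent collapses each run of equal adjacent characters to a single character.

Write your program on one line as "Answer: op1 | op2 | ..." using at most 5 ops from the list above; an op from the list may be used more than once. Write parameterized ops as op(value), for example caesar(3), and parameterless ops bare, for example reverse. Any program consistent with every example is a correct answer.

drop(3) | take(2) | reverse | swapcase

Check, running the answer program on each example:
  "gzlkta" -> "kta" -> "kt" -> "tk" -> "TK"
  "gksx" -> "x" -> "x" -> "x" -> "X"
  "zieop" -> "op" -> "op" -> "po" -> "PO"
  "lpqgyy" -> "gyy" -> "gy" -> "yg" -> "YG"
  "cbuhlnml" -> "hlnml" -> "hl" -> "lh" -> "LH"
  "cmrrgleduwc" -> "rgleduwc" -> "rg" -> "gr" -> "GR"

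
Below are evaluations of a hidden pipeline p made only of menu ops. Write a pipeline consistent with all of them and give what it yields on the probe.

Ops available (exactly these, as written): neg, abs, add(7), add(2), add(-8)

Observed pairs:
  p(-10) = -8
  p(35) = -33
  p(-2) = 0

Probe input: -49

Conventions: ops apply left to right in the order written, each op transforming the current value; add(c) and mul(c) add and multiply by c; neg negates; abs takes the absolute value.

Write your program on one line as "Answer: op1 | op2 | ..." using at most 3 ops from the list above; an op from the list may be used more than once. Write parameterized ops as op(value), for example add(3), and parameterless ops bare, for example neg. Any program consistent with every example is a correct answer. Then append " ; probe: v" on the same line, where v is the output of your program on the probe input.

abs | neg | add(2) ; probe: -47

Check, running the answer program on each example:
  -10 -> 10 -> -10 -> -8
  35 -> 35 -> -35 -> -33
  -2 -> 2 -> -2 -> 0
  probe: -49 -> 49 -> -49 -> -47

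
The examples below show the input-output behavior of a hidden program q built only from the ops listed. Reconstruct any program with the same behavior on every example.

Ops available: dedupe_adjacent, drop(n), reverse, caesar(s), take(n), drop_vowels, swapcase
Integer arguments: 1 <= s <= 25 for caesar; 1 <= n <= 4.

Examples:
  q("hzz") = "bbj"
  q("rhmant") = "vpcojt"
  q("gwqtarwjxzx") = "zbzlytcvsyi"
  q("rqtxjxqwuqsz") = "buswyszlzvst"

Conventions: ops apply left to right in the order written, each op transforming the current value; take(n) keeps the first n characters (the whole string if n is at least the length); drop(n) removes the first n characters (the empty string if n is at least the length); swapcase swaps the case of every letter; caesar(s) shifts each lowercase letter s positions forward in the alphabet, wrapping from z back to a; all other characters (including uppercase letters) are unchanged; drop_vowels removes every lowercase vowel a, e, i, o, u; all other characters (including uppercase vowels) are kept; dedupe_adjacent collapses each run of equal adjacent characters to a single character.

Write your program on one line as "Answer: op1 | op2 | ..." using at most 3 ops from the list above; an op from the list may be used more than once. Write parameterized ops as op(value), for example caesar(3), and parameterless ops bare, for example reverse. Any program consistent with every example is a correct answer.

caesar(2) | reverse

Check, running the answer program on each example:
  "hzz" -> "jbb" -> "bbj"
  "rhmant" -> "tjocpv" -> "vpcojt"
  "gwqtarwjxzx" -> "iysvctylzbz" -> "zbzlytcvsyi"
  "rqtxjxqwuqsz" -> "tsvzlzsywsub" -> "buswyszlzvst"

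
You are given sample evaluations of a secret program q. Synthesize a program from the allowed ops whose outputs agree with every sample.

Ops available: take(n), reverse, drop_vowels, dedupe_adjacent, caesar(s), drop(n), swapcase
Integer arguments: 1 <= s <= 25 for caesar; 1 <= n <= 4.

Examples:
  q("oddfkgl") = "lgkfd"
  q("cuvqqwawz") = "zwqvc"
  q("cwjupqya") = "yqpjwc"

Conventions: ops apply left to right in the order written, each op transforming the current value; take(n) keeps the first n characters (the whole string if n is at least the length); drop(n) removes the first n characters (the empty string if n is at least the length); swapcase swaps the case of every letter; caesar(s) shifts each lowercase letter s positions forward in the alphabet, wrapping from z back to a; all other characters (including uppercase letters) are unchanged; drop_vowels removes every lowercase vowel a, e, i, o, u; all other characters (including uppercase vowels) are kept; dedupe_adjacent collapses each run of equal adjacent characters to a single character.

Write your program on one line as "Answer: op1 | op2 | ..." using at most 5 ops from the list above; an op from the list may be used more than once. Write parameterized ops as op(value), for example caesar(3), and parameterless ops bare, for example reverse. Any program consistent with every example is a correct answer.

reverse | dedupe_adjacent | drop_vowels | dedupe_adjacent

Check, running the answer program on each example:
  "oddfkgl" -> "lgkfddo" -> "lgkfdo" -> "lgkfd" -> "lgkfd"
  "cuvqqwawz" -> "zwawqqvuc" -> "zwawqvuc" -> "zwwqvc" -> "zwqvc"
  "cwjupqya" -> "ayqpujwc" -> "ayqpujwc" -> "yqpjwc" -> "yqpjwc"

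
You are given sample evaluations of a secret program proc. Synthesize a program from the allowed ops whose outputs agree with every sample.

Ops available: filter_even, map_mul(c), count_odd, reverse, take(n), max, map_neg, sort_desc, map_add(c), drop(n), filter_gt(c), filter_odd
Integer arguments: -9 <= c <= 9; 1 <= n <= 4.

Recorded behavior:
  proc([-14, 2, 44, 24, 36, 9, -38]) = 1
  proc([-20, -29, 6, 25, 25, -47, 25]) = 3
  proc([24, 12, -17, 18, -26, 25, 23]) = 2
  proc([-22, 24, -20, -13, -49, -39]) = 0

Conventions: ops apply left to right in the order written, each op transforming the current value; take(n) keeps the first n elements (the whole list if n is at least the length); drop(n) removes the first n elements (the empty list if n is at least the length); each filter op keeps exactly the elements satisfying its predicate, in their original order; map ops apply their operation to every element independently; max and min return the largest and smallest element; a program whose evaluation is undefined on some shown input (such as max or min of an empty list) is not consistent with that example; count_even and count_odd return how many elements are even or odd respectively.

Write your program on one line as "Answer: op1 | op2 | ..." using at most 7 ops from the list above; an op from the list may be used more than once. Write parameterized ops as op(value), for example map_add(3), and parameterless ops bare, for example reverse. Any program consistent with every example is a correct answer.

filter_gt(0) | reverse | map_neg | sort_desc | map_neg | count_odd

Check, running the answer program on each example:
  [-14, 2, 44, 24, 36, 9, -38] -> [2, 44, 24, 36, 9] -> [9, 36, 24, 44, 2] -> [-9, -36, -24, -44, -2] -> [-2, -9, -24, -36, -44] -> [2, 9, 24, 36, 44] -> 1
  [-20, -29, 6, 25, 25, -47, 25] -> [6, 25, 25, 25] -> [25, 25, 25, 6] -> [-25, -25, -25, -6] -> [-6, -25, -25, -25] -> [6, 25, 25, 25] -> 3
  [24, 12, -17, 18, -26, 25, 23] -> [24, 12, 18, 25, 23] -> [23, 25, 18, 12, 24] -> [-23, -25, -18, -12, -24] -> [-12, -18, -23, -24, -25] -> [12, 18, 23, 24, 25] -> 2
  [-22, 24, -20, -13, -49, -39] -> [24] -> [24] -> [-24] -> [-24] -> [24] -> 0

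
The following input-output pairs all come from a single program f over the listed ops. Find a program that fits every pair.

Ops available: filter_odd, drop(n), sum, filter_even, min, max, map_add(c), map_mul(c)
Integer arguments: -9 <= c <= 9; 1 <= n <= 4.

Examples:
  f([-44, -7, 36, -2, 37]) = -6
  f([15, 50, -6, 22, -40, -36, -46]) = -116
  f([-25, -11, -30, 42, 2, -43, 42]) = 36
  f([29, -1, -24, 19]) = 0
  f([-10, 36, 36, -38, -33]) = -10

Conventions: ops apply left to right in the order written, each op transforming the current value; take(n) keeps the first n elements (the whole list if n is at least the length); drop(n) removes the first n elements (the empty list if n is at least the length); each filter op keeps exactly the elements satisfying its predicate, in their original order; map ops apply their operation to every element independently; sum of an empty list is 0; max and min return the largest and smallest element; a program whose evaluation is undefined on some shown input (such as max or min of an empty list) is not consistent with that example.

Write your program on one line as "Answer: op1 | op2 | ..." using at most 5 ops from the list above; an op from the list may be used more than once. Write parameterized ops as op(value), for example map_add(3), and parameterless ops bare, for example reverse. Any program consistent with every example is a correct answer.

map_add(-4) | filter_even | drop(2) | sum

Check, running the answer program on each example:
  [-44, -7, 36, -2, 37] -> [-48, -11, 32, -6, 33] -> [-48, 32, -6] -> [-6] -> -6
  [15, 50, -6, 22, -40, -36, -46] -> [11, 46, -10, 18, -44, -40, -50] -> [46, -10, 18, -44, -40, -50] -> [18, -44, -40, -50] -> -116
  [-25, -11, -30, 42, 2, -43, 42] -> [-29, -15, -34, 38, -2, -47, 38] -> [-34, 38, -2, 38] -> [-2, 38] -> 36
  [29, -1, -24, 19] -> [25, -5, -28, 15] -> [-28] -> [] -> 0
  [-10, 36, 36, -38, -33] -> [-14, 32, 32, -42, -37] -> [-14, 32, 32, -42] -> [32, -42] -> -10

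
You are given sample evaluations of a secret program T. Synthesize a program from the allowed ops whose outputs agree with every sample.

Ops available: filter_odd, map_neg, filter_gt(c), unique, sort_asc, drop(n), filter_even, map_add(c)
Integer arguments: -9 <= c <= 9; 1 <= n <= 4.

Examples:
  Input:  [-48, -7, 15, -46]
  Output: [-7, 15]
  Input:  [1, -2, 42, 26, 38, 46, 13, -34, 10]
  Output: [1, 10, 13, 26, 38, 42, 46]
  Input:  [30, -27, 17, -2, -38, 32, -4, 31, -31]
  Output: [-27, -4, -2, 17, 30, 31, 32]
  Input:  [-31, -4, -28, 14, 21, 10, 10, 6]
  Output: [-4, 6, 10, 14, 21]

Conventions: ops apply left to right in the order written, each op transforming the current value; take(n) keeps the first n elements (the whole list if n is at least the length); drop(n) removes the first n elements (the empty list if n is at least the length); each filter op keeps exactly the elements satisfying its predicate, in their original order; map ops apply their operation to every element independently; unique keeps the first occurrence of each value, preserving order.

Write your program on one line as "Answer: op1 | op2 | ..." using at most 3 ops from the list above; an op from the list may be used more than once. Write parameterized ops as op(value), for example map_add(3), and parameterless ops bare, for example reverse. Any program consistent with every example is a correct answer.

unique | sort_asc | drop(2)

Check, running the answer program on each example:
  [-48, -7, 15, -46] -> [-48, -7, 15, -46] -> [-48, -46, -7, 15] -> [-7, 15]
  [1, -2, 42, 26, 38, 46, 13, -34, 10] -> [1, -2, 42, 26, 38, 46, 13, -34, 10] -> [-34, -2, 1, 10, 13, 26, 38, 42, 46] -> [1, 10, 13, 26, 38, 42, 46]
  [30, -27, 17, -2, -38, 32, -4, 31, -31] -> [30, -27, 17, -2, -38, 32, -4, 31, -31] -> [-38, -31, -27, -4, -2, 17, 30, 31, 32] -> [-27, -4, -2, 17, 30, 31, 32]
  [-31, -4, -28, 14, 21, 10, 10, 6] -> [-31, -4, -28, 14, 21, 10, 6] -> [-31, -28, -4, 6, 10, 14, 21] -> [-4, 6, 10, 14, 21]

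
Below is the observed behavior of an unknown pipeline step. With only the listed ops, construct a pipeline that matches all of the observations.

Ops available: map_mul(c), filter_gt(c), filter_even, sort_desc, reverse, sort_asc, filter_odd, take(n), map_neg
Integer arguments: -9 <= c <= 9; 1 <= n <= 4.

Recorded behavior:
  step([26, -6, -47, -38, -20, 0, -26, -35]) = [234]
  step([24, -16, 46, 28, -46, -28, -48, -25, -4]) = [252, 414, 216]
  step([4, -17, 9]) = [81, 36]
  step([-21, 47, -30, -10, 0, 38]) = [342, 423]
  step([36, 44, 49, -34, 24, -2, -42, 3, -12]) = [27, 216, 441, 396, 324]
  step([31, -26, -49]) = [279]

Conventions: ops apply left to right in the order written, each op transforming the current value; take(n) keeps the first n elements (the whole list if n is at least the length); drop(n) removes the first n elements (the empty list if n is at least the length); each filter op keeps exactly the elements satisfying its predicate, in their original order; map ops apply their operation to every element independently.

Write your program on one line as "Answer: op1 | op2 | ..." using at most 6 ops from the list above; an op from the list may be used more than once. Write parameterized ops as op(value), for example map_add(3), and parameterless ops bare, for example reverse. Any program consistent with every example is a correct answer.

map_neg | reverse | map_mul(9) | map_neg | filter_gt(8)

Check, running the answer program on each example:
  [26, -6, -47, -38, -20, 0, -26, -35] -> [-26, 6, 47, 38, 20, 0, 26, 35] -> [35, 26, 0, 20, 38, 47, 6, -26] -> [315, 234, 0, 180, 342, 423, 54, -234] -> [-315, -234, 0, -180, -342, -423, -54, 234] -> [234]
  [24, -16, 46, 28, -46, -28, -48, -25, -4] -> [-24, 16, -46, -28, 46, 28, 48, 25, 4] -> [4, 25, 48, 28, 46, -28, -46, 16, -24] -> [36, 225, 432, 252, 414, -252, -414, 144, -216] -> [-36, -225, -432, -252, -414, 252, 414, -144, 216] -> [252, 414, 216]
  [4, -17, 9] -> [-4, 17, -9] -> [-9, 17, -4] -> [-81, 153, -36] -> [81, -153, 36] -> [81, 36]
  [-21, 47, -30, -10, 0, 38] -> [21, -47, 30, 10, 0, -38] -> [-38, 0, 10, 30, -47, 21] -> [-342, 0, 90, 270, -423, 189] -> [342, 0, -90, -270, 423, -189] -> [342, 423]
  [36, 44, 49, -34, 24, -2, -42, 3, -12] -> [-36, -44, -49, 34, -24, 2, 42, -3, 12] -> [12, -3, 42, 2, -24, 34, -49, -44, -36] -> [108, -27, 378, 18, -216, 306, -441, -396, -324] -> [-108, 27, -378, -18, 216, -306, 441, 396, 324] -> [27, 216, 441, 396, 324]
  [31, -26, -49] -> [-31, 26, 49] -> [49, 26, -31] -> [441, 234, -279] -> [-441, -234, 279] -> [279]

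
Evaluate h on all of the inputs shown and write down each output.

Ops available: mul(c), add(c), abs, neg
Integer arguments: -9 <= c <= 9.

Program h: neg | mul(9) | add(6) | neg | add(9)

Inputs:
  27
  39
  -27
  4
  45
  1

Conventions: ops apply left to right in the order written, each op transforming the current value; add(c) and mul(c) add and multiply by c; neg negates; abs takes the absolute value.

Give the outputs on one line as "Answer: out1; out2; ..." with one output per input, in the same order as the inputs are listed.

Execution, op by op:
  27 -> -27 -> -243 -> -237 -> 237 -> 246
  39 -> -39 -> -351 -> -345 -> 345 -> 354
  -27 -> 27 -> 243 -> 249 -> -249 -> -240
  4 -> -4 -> -36 -> -30 -> 30 -> 39
  45 -> -45 -> -405 -> -399 -> 399 -> 408
  1 -> -1 -> -9 -> -3 -> 3 -> 12

246; 354; -240; 39; 408; 12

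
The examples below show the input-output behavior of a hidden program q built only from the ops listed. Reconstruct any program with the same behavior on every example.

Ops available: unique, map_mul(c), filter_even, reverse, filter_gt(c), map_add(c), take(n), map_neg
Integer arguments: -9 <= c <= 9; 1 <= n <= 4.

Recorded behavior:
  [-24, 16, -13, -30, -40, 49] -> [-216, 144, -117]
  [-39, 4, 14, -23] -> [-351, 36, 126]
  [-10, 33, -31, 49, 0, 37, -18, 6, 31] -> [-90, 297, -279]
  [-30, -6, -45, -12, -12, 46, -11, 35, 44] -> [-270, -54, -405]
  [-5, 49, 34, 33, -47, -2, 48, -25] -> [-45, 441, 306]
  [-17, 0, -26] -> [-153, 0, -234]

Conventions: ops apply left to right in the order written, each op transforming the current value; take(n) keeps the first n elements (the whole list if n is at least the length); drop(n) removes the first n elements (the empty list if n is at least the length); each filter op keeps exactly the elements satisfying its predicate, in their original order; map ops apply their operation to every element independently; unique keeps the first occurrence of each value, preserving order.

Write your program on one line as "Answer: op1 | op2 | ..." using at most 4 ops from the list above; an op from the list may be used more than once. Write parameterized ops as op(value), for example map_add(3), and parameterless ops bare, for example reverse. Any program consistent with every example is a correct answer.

reverse | map_mul(9) | reverse | take(3)

Check, running the answer program on each example:
  [-24, 16, -13, -30, -40, 49] -> [49, -40, -30, -13, 16, -24] -> [441, -360, -270, -117, 144, -216] -> [-216, 144, -117, -270, -360, 441] -> [-216, 144, -117]
  [-39, 4, 14, -23] -> [-23, 14, 4, -39] -> [-207, 126, 36, -351] -> [-351, 36, 126, -207] -> [-351, 36, 126]
  [-10, 33, -31, 49, 0, 37, -18, 6, 31] -> [31, 6, -18, 37, 0, 49, -31, 33, -10] -> [279, 54, -162, 333, 0, 441, -279, 297, -90] -> [-90, 297, -279, 441, 0, 333, -162, 54, 279] -> [-90, 297, -279]
  [-30, -6, -45, -12, -12, 46, -11, 35, 44] -> [44, 35, -11, 46, -12, -12, -45, -6, -30] -> [396, 315, -99, 414, -108, -108, -405, -54, -270] -> [-270, -54, -405, -108, -108, 414, -99, 315, 396] -> [-270, -54, -405]
  [-5, 49, 34, 33, -47, -2, 48, -25] -> [-25, 48, -2, -47, 33, 34, 49, -5] -> [-225, 432, -18, -423, 297, 306, 441, -45] -> [-45, 441, 306, 297, -423, -18, 432, -225] -> [-45, 441, 306]
  [-17, 0, -26] -> [-26, 0, -17] -> [-234, 0, -153] -> [-153, 0, -234] -> [-153, 0, -234]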